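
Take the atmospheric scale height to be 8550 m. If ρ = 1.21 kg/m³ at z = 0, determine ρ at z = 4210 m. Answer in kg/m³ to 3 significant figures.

In an isothermal atmosphere, density decays like pressure: ρ = ρ₀ exp(−z/H).
z/H = 4210.0/8550.0 = 0.49240; exp(−0.49240) = 0.61116.
ρ = 1.21 × 0.61116 = 0.73950 kg/m³.

ρ ≈ 0.740 kg/m³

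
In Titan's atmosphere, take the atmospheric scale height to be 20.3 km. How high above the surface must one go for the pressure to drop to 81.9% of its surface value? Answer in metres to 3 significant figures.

Set P/P₀ = exp(−z/H) = 0.819, so z = −H ln(0.819).
−ln(0.819) = 0.19967; z = 20300 × 0.19967 = 4053.3 m.

z ≈ 4050 m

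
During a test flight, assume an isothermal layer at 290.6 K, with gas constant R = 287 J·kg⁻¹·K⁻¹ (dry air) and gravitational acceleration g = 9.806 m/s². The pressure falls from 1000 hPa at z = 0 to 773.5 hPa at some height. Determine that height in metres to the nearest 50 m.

z ≈ 2200 m

Scale height: H = RT/g = 287 × 290.6 / 9.806 = 8505.2 m.
Invert the barometric formula: z = H ln(P₀/P).
P₀/P = 1000/773.5 = 1.2928; ln(1.2928) = 0.25681.
z = 8505.2 × 0.25681 = 2184.2 m.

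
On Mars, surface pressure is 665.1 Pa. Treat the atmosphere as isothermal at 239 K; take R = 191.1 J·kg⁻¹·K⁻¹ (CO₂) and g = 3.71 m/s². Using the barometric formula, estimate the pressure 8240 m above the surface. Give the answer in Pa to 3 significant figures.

P ≈ 341 Pa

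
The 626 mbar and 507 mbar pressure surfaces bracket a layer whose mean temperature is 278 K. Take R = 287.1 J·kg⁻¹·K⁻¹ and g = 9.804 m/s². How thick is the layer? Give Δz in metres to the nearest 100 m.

Hypsometric equation: Δz = (R T̄/g) ln(P₁/P₂).
R T̄/g = 287.1 × 278 / 9.804 = 8140.9 m.
ln(626/507) = ln(1.2347) = 0.21083.
Δz = 8140.9 × 0.21083 = 1716.3 m.

Δz ≈ 1700 m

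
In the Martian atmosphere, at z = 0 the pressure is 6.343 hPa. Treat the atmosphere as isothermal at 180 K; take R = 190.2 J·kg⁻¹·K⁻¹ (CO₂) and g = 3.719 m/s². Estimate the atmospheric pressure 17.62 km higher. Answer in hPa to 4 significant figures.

Scale height: H = RT/g = 190.2 × 180 / 3.719 = 9205.7 m.
Barometric formula: P = P₀ exp(−z/H).
z/H = 17620/9205.7 = 1.9140; exp(−1.9140) = 0.14749.
P = 6.343 × 0.14749 = 0.93553 hPa.

P ≈ 0.9355 hPa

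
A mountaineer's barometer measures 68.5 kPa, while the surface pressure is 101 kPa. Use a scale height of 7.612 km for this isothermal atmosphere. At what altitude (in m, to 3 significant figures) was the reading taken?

Invert the barometric formula: z = H ln(P₀/P).
P₀/P = 101/68.5 = 1.4745; ln(1.4745) = 0.38832.
z = 7612.0 × 0.38832 = 2955.9 m.

z ≈ 2960 m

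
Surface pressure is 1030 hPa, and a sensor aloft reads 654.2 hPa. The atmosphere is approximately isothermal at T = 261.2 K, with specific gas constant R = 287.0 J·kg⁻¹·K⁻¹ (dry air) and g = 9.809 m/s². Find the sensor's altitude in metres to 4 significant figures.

z ≈ 3469 m

Scale height: H = RT/g = 287.0 × 261.2 / 9.809 = 7642.4 m.
Invert the barometric formula: z = H ln(P₀/P).
P₀/P = 1030/654.2 = 1.5744; ln(1.5744) = 0.45387.
z = 7642.4 × 0.45387 = 3468.7 m.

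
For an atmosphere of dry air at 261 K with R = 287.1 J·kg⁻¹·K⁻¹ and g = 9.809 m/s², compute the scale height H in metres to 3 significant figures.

The scale height of an isothermal atmosphere is H = RT/g.
H = 287.1 × 261 / 9.809 = 74933/9.809 = 7639.2 m.

H ≈ 7640 m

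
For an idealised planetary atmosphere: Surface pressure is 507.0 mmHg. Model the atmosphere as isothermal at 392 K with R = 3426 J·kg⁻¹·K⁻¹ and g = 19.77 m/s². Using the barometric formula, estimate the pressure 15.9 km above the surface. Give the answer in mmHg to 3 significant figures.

P ≈ 401 mmHg

Scale height: H = RT/g = 3426 × 392 / 19.77 = 67931 m.
Barometric formula: P = P₀ exp(−z/H).
z/H = 15900/67931 = 0.23406; exp(−0.23406) = 0.79131.
P = 507.0 × 0.79131 = 401.19 mmHg.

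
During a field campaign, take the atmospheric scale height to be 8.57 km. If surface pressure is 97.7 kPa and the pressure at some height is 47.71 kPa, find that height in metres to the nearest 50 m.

z ≈ 6150 m

Invert the barometric formula: z = H ln(P₀/P).
P₀/P = 97.7/47.71 = 2.0478; ln(2.0478) = 0.71677.
z = 8570.0 × 0.71677 = 6142.7 m.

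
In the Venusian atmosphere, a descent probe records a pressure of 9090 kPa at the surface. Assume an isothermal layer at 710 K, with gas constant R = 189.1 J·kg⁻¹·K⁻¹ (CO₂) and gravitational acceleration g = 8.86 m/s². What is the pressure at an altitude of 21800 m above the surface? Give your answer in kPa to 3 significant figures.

P ≈ 2160 kPa

Scale height: H = RT/g = 189.1 × 710 / 8.86 = 15154 m.
Barometric formula: P = P₀ exp(−z/H).
z/H = 21800/15154 = 1.4386; exp(−1.4386) = 0.23726.
P = 9090 × 0.23726 = 2156.7 kPa.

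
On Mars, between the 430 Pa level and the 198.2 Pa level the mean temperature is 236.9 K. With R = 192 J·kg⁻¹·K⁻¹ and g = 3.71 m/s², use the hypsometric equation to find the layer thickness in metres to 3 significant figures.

Δz ≈ 9500 m

Hypsometric equation: Δz = (R T̄/g) ln(P₁/P₂).
R T̄/g = 192 × 236.9 / 3.71 = 12260 m.
ln(430/198.2) = ln(2.1695) = 0.77450.
Δz = 12260 × 0.77450 = 9495.4 m.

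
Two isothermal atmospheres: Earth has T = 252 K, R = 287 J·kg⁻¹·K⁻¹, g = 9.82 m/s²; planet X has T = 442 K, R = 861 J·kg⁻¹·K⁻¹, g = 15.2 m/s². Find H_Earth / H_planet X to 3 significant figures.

H = RT/g for each body.
H_Earth = 287 × 252 / 9.82 = 7365.0 m.
H_planet X = 861 × 442 / 15.2 = 25037 m.
H_Earth/H_planet X = 7365.0/25037 = 0.29416.

H_Earth/H_planet X ≈ 0.294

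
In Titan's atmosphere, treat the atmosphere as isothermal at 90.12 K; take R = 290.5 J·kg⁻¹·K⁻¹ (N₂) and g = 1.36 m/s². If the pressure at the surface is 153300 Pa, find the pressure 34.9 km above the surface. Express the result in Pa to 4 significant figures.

P ≈ 25010 Pa

Scale height: H = RT/g = 290.5 × 90.12 / 1.36 = 19250 m.
Barometric formula: P = P₀ exp(−z/H).
z/H = 34900/19250 = 1.8130; exp(−1.8130) = 0.16316.
P = 153300 × 0.16316 = 25012 Pa.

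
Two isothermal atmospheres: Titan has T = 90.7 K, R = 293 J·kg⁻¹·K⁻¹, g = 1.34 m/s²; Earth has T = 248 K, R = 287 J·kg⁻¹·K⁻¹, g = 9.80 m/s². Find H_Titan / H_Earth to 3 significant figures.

H = RT/g for each body.
H_Titan = 293 × 90.7 / 1.34 = 19832 m.
H_Earth = 287 × 248 / 9.80 = 7262.9 m.
H_Titan/H_Earth = 19832/7262.9 = 2.7306.

H_Titan/H_Earth ≈ 2.73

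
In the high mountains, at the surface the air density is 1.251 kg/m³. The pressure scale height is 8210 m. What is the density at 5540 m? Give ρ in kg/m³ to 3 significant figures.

In an isothermal atmosphere, density decays like pressure: ρ = ρ₀ exp(−z/H).
z/H = 5540.0/8210.0 = 0.67479; exp(−0.67479) = 0.50926.
ρ = 1.251 × 0.50926 = 0.63708 kg/m³.

ρ ≈ 0.637 kg/m³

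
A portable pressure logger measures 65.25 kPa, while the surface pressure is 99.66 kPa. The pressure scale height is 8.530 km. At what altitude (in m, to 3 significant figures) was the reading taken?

z ≈ 3610 m

Invert the barometric formula: z = H ln(P₀/P).
P₀/P = 99.66/65.25 = 1.5274; ln(1.5274) = 0.42357.
z = 8530.0 × 0.42357 = 3613.1 m.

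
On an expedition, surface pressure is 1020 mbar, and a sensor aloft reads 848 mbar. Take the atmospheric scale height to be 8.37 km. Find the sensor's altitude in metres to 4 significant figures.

Invert the barometric formula: z = H ln(P₀/P).
P₀/P = 1020/848 = 1.2028; ln(1.2028) = 0.18465.
z = 8370.0 × 0.18465 = 1545.5 m.

z ≈ 1546 m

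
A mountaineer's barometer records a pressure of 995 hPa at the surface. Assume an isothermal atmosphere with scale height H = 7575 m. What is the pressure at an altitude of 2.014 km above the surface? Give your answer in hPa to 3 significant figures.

P ≈ 763 hPa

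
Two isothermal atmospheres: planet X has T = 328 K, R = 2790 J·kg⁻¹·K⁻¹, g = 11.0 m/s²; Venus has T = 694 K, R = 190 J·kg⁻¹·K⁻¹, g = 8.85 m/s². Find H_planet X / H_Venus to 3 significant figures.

H = RT/g for each body.
H_planet X = 2790 × 328 / 11.0 = 83193 m.
H_Venus = 190 × 694 / 8.85 = 14899 m.
H_planet X/H_Venus = 83193/14899 = 5.5838.

H_planet X/H_Venus ≈ 5.58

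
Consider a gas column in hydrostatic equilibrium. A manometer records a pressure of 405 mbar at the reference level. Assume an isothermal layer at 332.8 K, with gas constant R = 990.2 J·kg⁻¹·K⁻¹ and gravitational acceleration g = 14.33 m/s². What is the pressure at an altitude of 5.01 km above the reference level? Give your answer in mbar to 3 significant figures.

P ≈ 326 mbar

Scale height: H = RT/g = 990.2 × 332.8 / 14.33 = 22996 m.
Barometric formula: P = P₀ exp(−z/H).
z/H = 5010.0/22996 = 0.21786; exp(−0.21786) = 0.80424.
P = 405 × 0.80424 = 325.72 mbar.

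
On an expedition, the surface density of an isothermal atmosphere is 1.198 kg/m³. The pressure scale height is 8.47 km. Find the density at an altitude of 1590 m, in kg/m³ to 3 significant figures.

ρ ≈ 0.993 kg/m³

In an isothermal atmosphere, density decays like pressure: ρ = ρ₀ exp(−z/H).
z/H = 1590.0/8470.0 = 0.18772; exp(−0.18772) = 0.82885.
ρ = 1.198 × 0.82885 = 0.99296 kg/m³.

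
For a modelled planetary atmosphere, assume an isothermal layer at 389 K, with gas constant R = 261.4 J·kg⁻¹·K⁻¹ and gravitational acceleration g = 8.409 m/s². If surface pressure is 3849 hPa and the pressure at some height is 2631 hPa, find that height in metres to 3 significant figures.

z ≈ 4600 m

Scale height: H = RT/g = 261.4 × 389 / 8.409 = 12092 m.
Invert the barometric formula: z = H ln(P₀/P).
P₀/P = 3849/2631 = 1.4629; ln(1.4629) = 0.38042.
z = 12092 × 0.38042 = 4600.0 m.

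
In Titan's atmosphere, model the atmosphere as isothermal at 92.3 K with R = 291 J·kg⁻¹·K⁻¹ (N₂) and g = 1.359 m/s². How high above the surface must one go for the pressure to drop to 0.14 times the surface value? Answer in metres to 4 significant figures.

Scale height: H = RT/g = 291 × 92.3 / 1.359 = 19764 m.
Set P/P₀ = exp(−z/H) = 0.14, so z = −H ln(0.14).
−ln(0.14) = 1.9661; z = 19764 × 1.9661 = 38858 m.

z ≈ 38860 m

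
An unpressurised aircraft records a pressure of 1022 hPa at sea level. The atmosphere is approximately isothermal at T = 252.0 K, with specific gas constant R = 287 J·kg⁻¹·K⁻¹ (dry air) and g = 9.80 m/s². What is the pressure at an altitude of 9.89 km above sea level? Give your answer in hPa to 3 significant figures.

Scale height: H = RT/g = 287 × 252.0 / 9.80 = 7380.0 m.
Barometric formula: P = P₀ exp(−z/H).
z/H = 9890.0/7380.0 = 1.3401; exp(−1.3401) = 0.26182.
P = 1022 × 0.26182 = 267.58 hPa.

P ≈ 268 hPa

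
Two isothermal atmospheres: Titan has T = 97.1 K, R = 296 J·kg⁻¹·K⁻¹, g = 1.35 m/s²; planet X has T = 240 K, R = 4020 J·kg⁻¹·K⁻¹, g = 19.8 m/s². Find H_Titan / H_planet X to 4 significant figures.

H_Titan/H_planet X ≈ 0.4369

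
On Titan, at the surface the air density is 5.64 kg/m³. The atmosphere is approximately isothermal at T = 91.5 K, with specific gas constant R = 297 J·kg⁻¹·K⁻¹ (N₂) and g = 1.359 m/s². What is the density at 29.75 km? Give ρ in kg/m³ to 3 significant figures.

ρ ≈ 1.27 kg/m³

Scale height: H = RT/g = 297 × 91.5 / 1.359 = 19997 m.
In an isothermal atmosphere, density decays like pressure: ρ = ρ₀ exp(−z/H).
z/H = 29750/19997 = 1.4877; exp(−1.4877) = 0.22589.
ρ = 5.64 × 0.22589 = 1.2740 kg/m³.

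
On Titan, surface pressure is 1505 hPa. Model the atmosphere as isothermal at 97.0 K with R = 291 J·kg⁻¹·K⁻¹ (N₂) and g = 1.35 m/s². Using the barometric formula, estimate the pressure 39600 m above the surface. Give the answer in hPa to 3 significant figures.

P ≈ 226 hPa

Scale height: H = RT/g = 291 × 97.0 / 1.35 = 20909 m.
Barometric formula: P = P₀ exp(−z/H).
z/H = 39600/20909 = 1.8939; exp(−1.8939) = 0.15048.
P = 1505 × 0.15048 = 226.47 hPa.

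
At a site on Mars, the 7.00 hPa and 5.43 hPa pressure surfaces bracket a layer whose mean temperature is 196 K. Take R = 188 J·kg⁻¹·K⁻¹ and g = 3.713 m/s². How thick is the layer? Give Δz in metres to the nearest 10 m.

Hypsometric equation: Δz = (R T̄/g) ln(P₁/P₂).
R T̄/g = 188 × 196 / 3.713 = 9924.1 m.
ln(7.00/5.43) = ln(1.2891) = 0.25394.
Δz = 9924.1 × 0.25394 = 2520.1 m.

Δz ≈ 2520 m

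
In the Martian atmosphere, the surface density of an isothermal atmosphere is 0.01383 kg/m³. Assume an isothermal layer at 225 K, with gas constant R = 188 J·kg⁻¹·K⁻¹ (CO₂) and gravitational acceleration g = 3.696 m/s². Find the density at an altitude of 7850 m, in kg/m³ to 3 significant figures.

Scale height: H = RT/g = 188 × 225 / 3.696 = 11445 m.
In an isothermal atmosphere, density decays like pressure: ρ = ρ₀ exp(−z/H).
z/H = 7850.0/11445 = 0.68589; exp(−0.68589) = 0.50364.
ρ = 0.01383 × 0.50364 = 0.0069653 kg/m³.

ρ ≈ 0.00697 kg/m³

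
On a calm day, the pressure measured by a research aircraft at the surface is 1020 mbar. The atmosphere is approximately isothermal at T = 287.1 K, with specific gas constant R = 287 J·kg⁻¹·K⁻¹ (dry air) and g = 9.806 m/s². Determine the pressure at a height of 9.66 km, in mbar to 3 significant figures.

P ≈ 323 mbar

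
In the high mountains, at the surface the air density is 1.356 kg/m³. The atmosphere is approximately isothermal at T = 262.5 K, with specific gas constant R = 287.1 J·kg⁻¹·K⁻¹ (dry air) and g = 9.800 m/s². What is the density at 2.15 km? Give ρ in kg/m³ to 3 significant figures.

ρ ≈ 1.03 kg/m³

Scale height: H = RT/g = 287.1 × 262.5 / 9.800 = 7690.2 m.
In an isothermal atmosphere, density decays like pressure: ρ = ρ₀ exp(−z/H).
z/H = 2150.0/7690.2 = 0.27958; exp(−0.27958) = 0.75610.
ρ = 1.356 × 0.75610 = 1.0253 kg/m³.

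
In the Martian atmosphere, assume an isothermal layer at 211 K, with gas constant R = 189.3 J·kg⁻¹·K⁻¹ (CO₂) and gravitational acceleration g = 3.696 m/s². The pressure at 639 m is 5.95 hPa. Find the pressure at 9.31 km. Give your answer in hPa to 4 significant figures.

Scale height: H = RT/g = 189.3 × 211 / 3.696 = 10807 m.
Between two levels, P₂ = P₁ exp(−Δz/H) with Δz = z₂ − z₁.
Δz = 9310.0 − 639.00 = 8671.0 m; Δz/H = 8671.0/10807 = 0.80235.
P₂ = 5.95 × exp(−0.80235) = 5.95 × 0.44827 = 2.6672 hPa.

P ≈ 2.667 hPa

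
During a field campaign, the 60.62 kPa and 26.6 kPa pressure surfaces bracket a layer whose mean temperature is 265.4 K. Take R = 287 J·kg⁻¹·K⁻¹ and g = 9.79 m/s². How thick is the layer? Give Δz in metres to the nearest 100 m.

Hypsometric equation: Δz = (R T̄/g) ln(P₁/P₂).
R T̄/g = 287 × 265.4 / 9.79 = 7780.4 m.
ln(60.62/26.6) = ln(2.2789) = 0.82369.
Δz = 7780.4 × 0.82369 = 6408.6 m.

Δz ≈ 6400 m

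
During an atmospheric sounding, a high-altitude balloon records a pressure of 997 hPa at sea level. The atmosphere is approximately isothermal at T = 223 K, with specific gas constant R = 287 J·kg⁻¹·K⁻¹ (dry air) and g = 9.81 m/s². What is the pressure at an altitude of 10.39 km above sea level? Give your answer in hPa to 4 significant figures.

P ≈ 202.8 hPa

Scale height: H = RT/g = 287 × 223 / 9.81 = 6524.1 m.
Barometric formula: P = P₀ exp(−z/H).
z/H = 10390/6524.1 = 1.5926; exp(−1.5926) = 0.20340.
P = 997 × 0.20340 = 202.79 hPa.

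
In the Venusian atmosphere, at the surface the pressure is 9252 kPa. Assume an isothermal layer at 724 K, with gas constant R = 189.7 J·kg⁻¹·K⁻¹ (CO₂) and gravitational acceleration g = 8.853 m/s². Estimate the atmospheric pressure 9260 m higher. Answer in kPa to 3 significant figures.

Scale height: H = RT/g = 189.7 × 724 / 8.853 = 15514 m.
Barometric formula: P = P₀ exp(−z/H).
z/H = 9260.0/15514 = 0.59688; exp(−0.59688) = 0.55053.
P = 9252 × 0.55053 = 5093.5 kPa.

P ≈ 5090 kPa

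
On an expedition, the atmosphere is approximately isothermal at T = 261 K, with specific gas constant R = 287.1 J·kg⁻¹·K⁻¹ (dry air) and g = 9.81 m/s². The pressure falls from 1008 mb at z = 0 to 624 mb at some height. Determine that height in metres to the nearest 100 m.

Scale height: H = RT/g = 287.1 × 261 / 9.81 = 7638.4 m.
Invert the barometric formula: z = H ln(P₀/P).
P₀/P = 1008/624 = 1.6154; ln(1.6154) = 0.47958.
z = 7638.4 × 0.47958 = 3663.2 m.

z ≈ 3700 m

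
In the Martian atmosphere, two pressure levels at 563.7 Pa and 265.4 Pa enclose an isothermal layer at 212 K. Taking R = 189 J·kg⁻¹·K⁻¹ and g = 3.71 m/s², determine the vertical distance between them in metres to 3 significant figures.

Hypsometric equation: Δz = (R T̄/g) ln(P₁/P₂).
R T̄/g = 189 × 212 / 3.71 = 10800 m.
ln(563.7/265.4) = ln(2.1240) = 0.75330.
Δz = 10800 × 0.75330 = 8135.6 m.

Δz ≈ 8140 m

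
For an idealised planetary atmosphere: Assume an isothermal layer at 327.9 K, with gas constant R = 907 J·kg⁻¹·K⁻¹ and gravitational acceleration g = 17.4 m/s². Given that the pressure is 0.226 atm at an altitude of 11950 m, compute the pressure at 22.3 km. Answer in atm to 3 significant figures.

P ≈ 0.123 atm

Scale height: H = RT/g = 907 × 327.9 / 17.4 = 17092 m.
Between two levels, P₂ = P₁ exp(−Δz/H) with Δz = z₂ − z₁.
Δz = 22300 − 11950 = 10350 m; Δz/H = 10350/17092 = 0.60555.
P₂ = 0.226 × exp(−0.60555) = 0.226 × 0.54577 = 0.12334 atm.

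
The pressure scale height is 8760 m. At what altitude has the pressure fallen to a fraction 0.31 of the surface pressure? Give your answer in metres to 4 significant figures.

z ≈ 10260 m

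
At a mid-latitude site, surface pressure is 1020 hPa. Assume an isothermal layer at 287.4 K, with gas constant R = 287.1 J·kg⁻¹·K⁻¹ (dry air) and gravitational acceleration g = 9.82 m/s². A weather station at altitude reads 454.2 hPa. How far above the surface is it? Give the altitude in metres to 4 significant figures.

z ≈ 6798 m

Scale height: H = RT/g = 287.1 × 287.4 / 9.82 = 8402.5 m.
Invert the barometric formula: z = H ln(P₀/P).
P₀/P = 1020/454.2 = 2.2457; ln(2.2457) = 0.80902.
z = 8402.5 × 0.80902 = 6797.8 m.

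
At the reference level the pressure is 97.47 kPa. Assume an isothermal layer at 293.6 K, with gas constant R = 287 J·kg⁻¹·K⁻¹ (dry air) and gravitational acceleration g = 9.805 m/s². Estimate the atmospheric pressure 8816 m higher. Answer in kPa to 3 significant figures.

Scale height: H = RT/g = 287 × 293.6 / 9.805 = 8593.9 m.
Barometric formula: P = P₀ exp(−z/H).
z/H = 8816.0/8593.9 = 1.0258; exp(−1.0258) = 0.35851.
P = 97.47 × 0.35851 = 34.944 kPa.

P ≈ 34.9 kPa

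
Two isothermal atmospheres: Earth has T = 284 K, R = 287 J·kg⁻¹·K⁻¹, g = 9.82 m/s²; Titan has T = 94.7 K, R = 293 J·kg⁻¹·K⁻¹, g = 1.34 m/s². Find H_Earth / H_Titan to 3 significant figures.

H_Earth/H_Titan ≈ 0.401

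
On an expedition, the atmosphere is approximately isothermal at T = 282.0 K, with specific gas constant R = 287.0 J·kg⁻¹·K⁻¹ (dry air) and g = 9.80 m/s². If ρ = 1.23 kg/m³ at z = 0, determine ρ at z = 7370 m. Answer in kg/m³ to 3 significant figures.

Scale height: H = RT/g = 287.0 × 282.0 / 9.80 = 8258.6 m.
In an isothermal atmosphere, density decays like pressure: ρ = ρ₀ exp(−z/H).
z/H = 7370.0/8258.6 = 0.89240; exp(−0.89240) = 0.40967.
ρ = 1.23 × 0.40967 = 0.50389 kg/m³.

ρ ≈ 0.504 kg/m³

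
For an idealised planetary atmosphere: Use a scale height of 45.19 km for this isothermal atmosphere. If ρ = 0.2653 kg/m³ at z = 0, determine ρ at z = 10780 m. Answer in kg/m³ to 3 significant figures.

ρ ≈ 0.209 kg/m³

In an isothermal atmosphere, density decays like pressure: ρ = ρ₀ exp(−z/H).
z/H = 10780/45190 = 0.23855; exp(−0.23855) = 0.78777.
ρ = 0.2653 × 0.78777 = 0.20900 kg/m³.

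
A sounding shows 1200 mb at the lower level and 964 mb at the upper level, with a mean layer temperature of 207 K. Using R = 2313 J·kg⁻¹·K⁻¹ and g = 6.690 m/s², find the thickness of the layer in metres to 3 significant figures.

Δz ≈ 15700 m

Hypsometric equation: Δz = (R T̄/g) ln(P₁/P₂).
R T̄/g = 2313 × 207 / 6.690 = 71568 m.
ln(1200/964) = ln(1.2448) = 0.21897.
Δz = 71568 × 0.21897 = 15671 m.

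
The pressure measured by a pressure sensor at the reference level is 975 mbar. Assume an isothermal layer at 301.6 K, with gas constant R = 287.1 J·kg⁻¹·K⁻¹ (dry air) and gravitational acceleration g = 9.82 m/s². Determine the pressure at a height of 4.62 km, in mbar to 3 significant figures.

Scale height: H = RT/g = 287.1 × 301.6 / 9.82 = 8817.7 m.
Barometric formula: P = P₀ exp(−z/H).
z/H = 4620.0/8817.7 = 0.52395; exp(−0.52395) = 0.59218.
P = 975 × 0.59218 = 577.38 mbar.

P ≈ 577 mbar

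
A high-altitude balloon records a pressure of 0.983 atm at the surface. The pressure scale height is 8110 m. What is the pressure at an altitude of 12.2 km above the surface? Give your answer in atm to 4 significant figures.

Barometric formula: P = P₀ exp(−z/H).
z/H = 12200/8110.0 = 1.5043; exp(−1.5043) = 0.22217.
P = 0.983 × 0.22217 = 0.21839 atm.

P ≈ 0.2184 atm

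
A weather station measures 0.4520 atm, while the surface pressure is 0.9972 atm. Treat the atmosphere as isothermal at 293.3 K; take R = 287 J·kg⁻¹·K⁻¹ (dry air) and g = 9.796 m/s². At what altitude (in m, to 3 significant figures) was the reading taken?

Scale height: H = RT/g = 287 × 293.3 / 9.796 = 8593.0 m.
Invert the barometric formula: z = H ln(P₀/P).
P₀/P = 0.9972/0.4520 = 2.2062; ln(2.2062) = 0.79127.
z = 8593.0 × 0.79127 = 6799.4 m.

z ≈ 6800 m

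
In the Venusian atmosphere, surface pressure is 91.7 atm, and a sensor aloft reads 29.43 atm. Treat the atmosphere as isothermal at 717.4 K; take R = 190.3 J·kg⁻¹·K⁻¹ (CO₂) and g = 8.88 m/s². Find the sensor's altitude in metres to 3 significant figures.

z ≈ 17500 m

Scale height: H = RT/g = 190.3 × 717.4 / 8.88 = 15374 m.
Invert the barometric formula: z = H ln(P₀/P).
P₀/P = 91.7/29.43 = 3.1159; ln(3.1159) = 1.1365.
z = 15374 × 1.1365 = 17473 m.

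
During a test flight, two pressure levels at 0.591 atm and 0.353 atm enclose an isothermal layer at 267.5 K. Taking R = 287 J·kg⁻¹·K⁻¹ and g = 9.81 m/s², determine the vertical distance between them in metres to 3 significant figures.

Δz ≈ 4030 m

Hypsometric equation: Δz = (R T̄/g) ln(P₁/P₂).
R T̄/g = 287 × 267.5 / 9.81 = 7825.9 m.
ln(0.591/0.353) = ln(1.6742) = 0.51534.
Δz = 7825.9 × 0.51534 = 4033.0 m.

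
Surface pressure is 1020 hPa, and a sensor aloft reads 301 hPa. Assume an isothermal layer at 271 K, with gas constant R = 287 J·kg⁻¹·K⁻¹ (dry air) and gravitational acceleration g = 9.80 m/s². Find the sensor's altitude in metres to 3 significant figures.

Scale height: H = RT/g = 287 × 271 / 9.80 = 7936.4 m.
Invert the barometric formula: z = H ln(P₀/P).
P₀/P = 1020/301 = 3.3887; ln(3.3887) = 1.2204.
z = 7936.4 × 1.2204 = 9685.6 m.

z ≈ 9690 m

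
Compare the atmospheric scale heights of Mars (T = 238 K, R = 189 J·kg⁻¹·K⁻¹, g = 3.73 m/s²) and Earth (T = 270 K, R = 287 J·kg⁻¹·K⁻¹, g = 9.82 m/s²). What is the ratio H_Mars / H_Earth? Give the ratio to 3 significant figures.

H_Mars/H_Earth ≈ 1.53

H = RT/g for each body.
H_Mars = 189 × 238 / 3.73 = 12060 m.
H_Earth = 287 × 270 / 9.82 = 7891.0 m.
H_Mars/H_Earth = 12060/7891.0 = 1.5283.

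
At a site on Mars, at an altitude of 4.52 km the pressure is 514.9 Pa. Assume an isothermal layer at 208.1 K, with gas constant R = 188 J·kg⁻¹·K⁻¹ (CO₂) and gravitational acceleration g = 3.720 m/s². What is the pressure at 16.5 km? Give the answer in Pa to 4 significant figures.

Scale height: H = RT/g = 188 × 208.1 / 3.720 = 10517 m.
Between two levels, P₂ = P₁ exp(−Δz/H) with Δz = z₂ − z₁.
Δz = 16500 − 4520.0 = 11980 m; Δz/H = 11980/10517 = 1.1391.
P₂ = 514.9 × exp(−1.1391) = 514.9 × 0.32011 = 164.82 Pa.

P ≈ 164.8 Pa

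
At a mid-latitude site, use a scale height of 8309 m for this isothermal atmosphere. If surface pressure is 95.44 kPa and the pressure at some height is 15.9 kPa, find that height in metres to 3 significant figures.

Invert the barometric formula: z = H ln(P₀/P).
P₀/P = 95.44/15.9 = 6.0025; ln(6.0025) = 1.7922.
z = 8309.0 × 1.7922 = 14891 m.

z ≈ 14900 m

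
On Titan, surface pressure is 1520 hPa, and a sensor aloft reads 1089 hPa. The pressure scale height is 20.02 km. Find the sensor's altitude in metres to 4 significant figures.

z ≈ 6676 m

Invert the barometric formula: z = H ln(P₀/P).
P₀/P = 1520/1089 = 1.3958; ln(1.3958) = 0.33347.
z = 20020 × 0.33347 = 6676.1 m.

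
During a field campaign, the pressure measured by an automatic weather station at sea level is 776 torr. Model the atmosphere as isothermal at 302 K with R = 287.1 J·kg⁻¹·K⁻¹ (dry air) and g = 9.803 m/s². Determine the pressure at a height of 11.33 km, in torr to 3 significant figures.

P ≈ 216 torr

Scale height: H = RT/g = 287.1 × 302 / 9.803 = 8844.7 m.
Barometric formula: P = P₀ exp(−z/H).
z/H = 11330/8844.7 = 1.2810; exp(−1.2810) = 0.27776.
P = 776 × 0.27776 = 215.54 torr.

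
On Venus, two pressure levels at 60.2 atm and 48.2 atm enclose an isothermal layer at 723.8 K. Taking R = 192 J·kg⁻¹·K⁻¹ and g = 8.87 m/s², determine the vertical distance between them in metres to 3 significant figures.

Hypsometric equation: Δz = (R T̄/g) ln(P₁/P₂).
R T̄/g = 192 × 723.8 / 8.87 = 15667 m.
ln(60.2/48.2) = ln(1.2490) = 0.22234.
Δz = 15667 × 0.22234 = 3483.4 m.

Δz ≈ 3480 m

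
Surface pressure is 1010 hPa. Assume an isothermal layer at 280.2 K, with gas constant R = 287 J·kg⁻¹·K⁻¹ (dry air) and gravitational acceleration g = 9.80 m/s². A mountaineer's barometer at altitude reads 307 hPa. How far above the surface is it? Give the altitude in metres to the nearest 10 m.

z ≈ 9770 m

Scale height: H = RT/g = 287 × 280.2 / 9.80 = 8205.9 m.
Invert the barometric formula: z = H ln(P₀/P).
P₀/P = 1010/307 = 3.2899; ln(3.2899) = 1.1909.
z = 8205.9 × 1.1909 = 9772.4 m.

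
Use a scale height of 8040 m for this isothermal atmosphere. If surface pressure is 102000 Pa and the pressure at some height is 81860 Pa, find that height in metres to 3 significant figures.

z ≈ 1770 m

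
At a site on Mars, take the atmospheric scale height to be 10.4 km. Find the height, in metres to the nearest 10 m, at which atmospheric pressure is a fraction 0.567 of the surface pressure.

Set P/P₀ = exp(−z/H) = 0.567, so z = −H ln(0.567).
−ln(0.567) = 0.56740; z = 10400 × 0.56740 = 5901.0 m.

z ≈ 5900 m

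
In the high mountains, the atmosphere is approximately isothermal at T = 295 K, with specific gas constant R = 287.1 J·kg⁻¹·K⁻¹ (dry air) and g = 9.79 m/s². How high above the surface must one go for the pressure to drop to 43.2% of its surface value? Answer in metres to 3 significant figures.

z ≈ 7260 m

Scale height: H = RT/g = 287.1 × 295 / 9.79 = 8651.1 m.
Set P/P₀ = exp(−z/H) = 0.432, so z = −H ln(0.432).
−ln(0.432) = 0.83933; z = 8651.1 × 0.83933 = 7261.1 m.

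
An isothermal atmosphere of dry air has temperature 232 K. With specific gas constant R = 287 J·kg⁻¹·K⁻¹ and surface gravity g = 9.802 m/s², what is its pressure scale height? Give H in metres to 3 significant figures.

The scale height of an isothermal atmosphere is H = RT/g.
H = 287 × 232 / 9.802 = 66584/9.802 = 6792.9 m.

H ≈ 6790 m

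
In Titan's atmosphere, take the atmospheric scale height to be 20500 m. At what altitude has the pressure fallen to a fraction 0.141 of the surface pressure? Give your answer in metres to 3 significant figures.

z ≈ 40200 m

Set P/P₀ = exp(−z/H) = 0.141, so z = −H ln(0.141).
−ln(0.141) = 1.9590; z = 20500 × 1.9590 = 40160 m.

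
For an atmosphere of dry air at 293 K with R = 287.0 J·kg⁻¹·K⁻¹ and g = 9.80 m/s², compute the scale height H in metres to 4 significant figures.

H ≈ 8581 m

The scale height of an isothermal atmosphere is H = RT/g.
H = 287.0 × 293 / 9.80 = 84091/9.80 = 8580.7 m.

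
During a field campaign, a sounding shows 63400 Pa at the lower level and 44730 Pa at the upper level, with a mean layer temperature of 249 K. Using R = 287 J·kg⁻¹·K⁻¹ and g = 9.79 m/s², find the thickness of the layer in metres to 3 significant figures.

Δz ≈ 2550 m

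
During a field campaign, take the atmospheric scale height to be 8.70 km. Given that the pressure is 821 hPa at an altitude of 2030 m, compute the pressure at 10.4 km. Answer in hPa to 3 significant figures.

P ≈ 314 hPa

Between two levels, P₂ = P₁ exp(−Δz/H) with Δz = z₂ − z₁.
Δz = 10400 − 2030.0 = 8370.0 m; Δz/H = 8370.0/8700.0 = 0.96207.
P₂ = 821 × exp(−0.96207) = 821 × 0.38210 = 313.70 hPa.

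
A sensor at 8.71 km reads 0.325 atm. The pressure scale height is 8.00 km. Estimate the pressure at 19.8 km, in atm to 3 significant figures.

P ≈ 0.0813 atm

Between two levels, P₂ = P₁ exp(−Δz/H) with Δz = z₂ − z₁.
Δz = 19800 − 8710.0 = 11090 m; Δz/H = 11090/8000.0 = 1.3862.
P₂ = 0.325 × exp(−1.3862) = 0.325 × 0.25002 = 0.081257 atm.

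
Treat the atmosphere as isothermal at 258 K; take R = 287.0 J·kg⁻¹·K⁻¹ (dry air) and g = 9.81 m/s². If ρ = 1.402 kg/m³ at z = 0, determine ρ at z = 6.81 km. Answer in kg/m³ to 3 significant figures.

ρ ≈ 0.569 kg/m³

Scale height: H = RT/g = 287.0 × 258 / 9.81 = 7548.0 m.
In an isothermal atmosphere, density decays like pressure: ρ = ρ₀ exp(−z/H).
z/H = 6810.0/7548.0 = 0.90223; exp(−0.90223) = 0.40566.
ρ = 1.402 × 0.40566 = 0.56874 kg/m³.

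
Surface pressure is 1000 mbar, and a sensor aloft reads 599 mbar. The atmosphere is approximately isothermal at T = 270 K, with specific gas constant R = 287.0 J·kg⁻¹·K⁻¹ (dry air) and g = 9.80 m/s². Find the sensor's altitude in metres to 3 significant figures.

z ≈ 4050 m

Scale height: H = RT/g = 287.0 × 270 / 9.80 = 7907.1 m.
Invert the barometric formula: z = H ln(P₀/P).
P₀/P = 1000/599 = 1.6694; ln(1.6694) = 0.51246.
z = 7907.1 × 0.51246 = 4052.1 m.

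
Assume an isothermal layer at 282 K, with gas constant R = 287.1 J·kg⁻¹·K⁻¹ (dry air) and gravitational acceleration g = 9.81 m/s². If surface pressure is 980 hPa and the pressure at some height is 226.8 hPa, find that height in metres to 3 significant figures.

z ≈ 12100 m

Scale height: H = RT/g = 287.1 × 282 / 9.81 = 8253.0 m.
Invert the barometric formula: z = H ln(P₀/P).
P₀/P = 980/226.8 = 4.3210; ln(4.3210) = 1.4635.
z = 8253.0 × 1.4635 = 12078 m.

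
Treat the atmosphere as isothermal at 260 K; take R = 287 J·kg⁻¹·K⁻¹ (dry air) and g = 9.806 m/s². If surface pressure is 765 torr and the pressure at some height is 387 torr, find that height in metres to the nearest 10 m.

Scale height: H = RT/g = 287 × 260 / 9.806 = 7609.6 m.
Invert the barometric formula: z = H ln(P₀/P).
P₀/P = 765/387 = 1.9767; ln(1.9767) = 0.68143.
z = 7609.6 × 0.68143 = 5185.4 m.

z ≈ 5190 m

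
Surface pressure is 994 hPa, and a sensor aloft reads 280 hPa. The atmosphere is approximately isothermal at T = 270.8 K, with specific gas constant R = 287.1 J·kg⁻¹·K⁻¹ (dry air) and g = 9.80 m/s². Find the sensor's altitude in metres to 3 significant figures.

z ≈ 10100 m

Scale height: H = RT/g = 287.1 × 270.8 / 9.80 = 7933.3 m.
Invert the barometric formula: z = H ln(P₀/P).
P₀/P = 994/280 = 3.5500; ln(3.5500) = 1.2669.
z = 7933.3 × 1.2669 = 10051 m.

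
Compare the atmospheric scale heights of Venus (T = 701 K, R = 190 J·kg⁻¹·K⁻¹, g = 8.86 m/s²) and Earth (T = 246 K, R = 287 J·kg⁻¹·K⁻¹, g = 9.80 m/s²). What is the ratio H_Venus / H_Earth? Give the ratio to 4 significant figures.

H_Venus/H_Earth ≈ 2.087

H = RT/g for each body.
H_Venus = 190 × 701 / 8.86 = 15033 m.
H_Earth = 287 × 246 / 9.80 = 7204.3 m.
H_Venus/H_Earth = 15033/7204.3 = 2.0867.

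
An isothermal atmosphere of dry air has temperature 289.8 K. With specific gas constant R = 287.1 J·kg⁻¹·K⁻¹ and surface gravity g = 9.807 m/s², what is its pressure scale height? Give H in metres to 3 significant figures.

H ≈ 8480 m

The scale height of an isothermal atmosphere is H = RT/g.
H = 287.1 × 289.8 / 9.807 = 83202/9.807 = 8483.9 m.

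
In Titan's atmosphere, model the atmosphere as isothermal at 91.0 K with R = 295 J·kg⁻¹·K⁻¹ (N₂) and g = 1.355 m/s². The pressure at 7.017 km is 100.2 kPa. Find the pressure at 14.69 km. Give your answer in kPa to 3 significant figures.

P ≈ 68.0 kPa

Scale height: H = RT/g = 295 × 91.0 / 1.355 = 19812 m.
Between two levels, P₂ = P₁ exp(−Δz/H) with Δz = z₂ − z₁.
Δz = 14690 − 7017.0 = 7673.0 m; Δz/H = 7673.0/19812 = 0.38729.
P₂ = 100.2 × exp(−0.38729) = 100.2 × 0.67889 = 68.025 kPa.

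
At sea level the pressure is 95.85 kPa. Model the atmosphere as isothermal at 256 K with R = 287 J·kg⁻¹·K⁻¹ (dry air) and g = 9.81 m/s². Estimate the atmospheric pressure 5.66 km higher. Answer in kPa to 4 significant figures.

Scale height: H = RT/g = 287 × 256 / 9.81 = 7489.5 m.
Barometric formula: P = P₀ exp(−z/H).
z/H = 5660.0/7489.5 = 0.75572; exp(−0.75572) = 0.46967.
P = 95.85 × 0.46967 = 45.018 kPa.

P ≈ 45.02 kPa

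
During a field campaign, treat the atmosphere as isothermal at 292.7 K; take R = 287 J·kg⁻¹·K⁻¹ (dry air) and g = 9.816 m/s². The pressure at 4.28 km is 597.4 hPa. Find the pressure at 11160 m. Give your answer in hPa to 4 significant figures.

Scale height: H = RT/g = 287 × 292.7 / 9.816 = 8558.0 m.
Between two levels, P₂ = P₁ exp(−Δz/H) with Δz = z₂ − z₁.
Δz = 11160 − 4280.0 = 6880.0 m; Δz/H = 6880.0/8558.0 = 0.80393.
P₂ = 597.4 × exp(−0.80393) = 597.4 × 0.44757 = 267.38 hPa.

P ≈ 267.4 hPa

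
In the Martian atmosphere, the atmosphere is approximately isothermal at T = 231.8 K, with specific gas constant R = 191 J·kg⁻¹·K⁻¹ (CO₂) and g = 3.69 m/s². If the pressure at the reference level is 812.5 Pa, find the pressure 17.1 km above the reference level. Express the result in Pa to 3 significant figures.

Scale height: H = RT/g = 191 × 231.8 / 3.69 = 11998 m.
Barometric formula: P = P₀ exp(−z/H).
z/H = 17100/11998 = 1.4252; exp(−1.4252) = 0.24046.
P = 812.5 × 0.24046 = 195.37 Pa.

P ≈ 195 Pa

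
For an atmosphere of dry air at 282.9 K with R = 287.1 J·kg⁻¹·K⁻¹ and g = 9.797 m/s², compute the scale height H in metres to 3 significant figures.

H ≈ 8290 m

The scale height of an isothermal atmosphere is H = RT/g.
H = 287.1 × 282.9 / 9.797 = 81221/9.797 = 8290.4 m.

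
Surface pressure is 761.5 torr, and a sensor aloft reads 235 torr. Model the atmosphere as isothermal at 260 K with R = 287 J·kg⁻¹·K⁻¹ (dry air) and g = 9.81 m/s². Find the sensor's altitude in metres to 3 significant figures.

Scale height: H = RT/g = 287 × 260 / 9.81 = 7606.5 m.
Invert the barometric formula: z = H ln(P₀/P).
P₀/P = 761.5/235 = 3.2404; ln(3.2404) = 1.1757.
z = 7606.5 × 1.1757 = 8943.0 m.

z ≈ 8940 m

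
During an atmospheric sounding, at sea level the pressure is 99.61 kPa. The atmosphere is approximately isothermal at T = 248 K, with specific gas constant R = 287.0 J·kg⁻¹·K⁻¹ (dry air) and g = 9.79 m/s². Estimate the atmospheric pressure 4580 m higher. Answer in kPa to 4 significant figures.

Scale height: H = RT/g = 287.0 × 248 / 9.79 = 7270.3 m.
Barometric formula: P = P₀ exp(−z/H).
z/H = 4580.0/7270.3 = 0.62996; exp(−0.62996) = 0.53261.
P = 99.61 × 0.53261 = 53.053 kPa.

P ≈ 53.05 kPa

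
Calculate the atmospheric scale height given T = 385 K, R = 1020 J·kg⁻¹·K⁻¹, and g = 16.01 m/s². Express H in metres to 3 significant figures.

H ≈ 24500 m

The scale height of an isothermal atmosphere is H = RT/g.
H = 1020 × 385 / 16.01 = 392700/16.01 = 24528 m.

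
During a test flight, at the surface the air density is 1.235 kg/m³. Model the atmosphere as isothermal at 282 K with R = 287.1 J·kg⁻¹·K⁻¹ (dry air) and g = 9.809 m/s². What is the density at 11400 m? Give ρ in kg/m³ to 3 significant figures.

Scale height: H = RT/g = 287.1 × 282 / 9.809 = 8253.9 m.
In an isothermal atmosphere, density decays like pressure: ρ = ρ₀ exp(−z/H).
z/H = 11400/8253.9 = 1.3812; exp(−1.3812) = 0.25128.
ρ = 1.235 × 0.25128 = 0.31033 kg/m³.

ρ ≈ 0.310 kg/m³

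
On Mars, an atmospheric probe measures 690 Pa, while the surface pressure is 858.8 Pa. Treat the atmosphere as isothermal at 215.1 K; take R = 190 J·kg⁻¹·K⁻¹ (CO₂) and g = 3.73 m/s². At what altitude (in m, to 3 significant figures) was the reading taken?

Scale height: H = RT/g = 190 × 215.1 / 3.73 = 10957 m.
Invert the barometric formula: z = H ln(P₀/P).
P₀/P = 858.8/690 = 1.2446; ln(1.2446) = 0.21881.
z = 10957 × 0.21881 = 2397.5 m.

z ≈ 2400 m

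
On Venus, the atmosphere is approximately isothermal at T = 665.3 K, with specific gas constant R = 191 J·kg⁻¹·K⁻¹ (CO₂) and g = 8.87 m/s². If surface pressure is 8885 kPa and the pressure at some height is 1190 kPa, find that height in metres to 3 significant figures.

Scale height: H = RT/g = 191 × 665.3 / 8.87 = 14326 m.
Invert the barometric formula: z = H ln(P₀/P).
P₀/P = 8885/1190 = 7.4664; ln(7.4664) = 2.0104.
z = 14326 × 2.0104 = 28801 m.

z ≈ 28800 m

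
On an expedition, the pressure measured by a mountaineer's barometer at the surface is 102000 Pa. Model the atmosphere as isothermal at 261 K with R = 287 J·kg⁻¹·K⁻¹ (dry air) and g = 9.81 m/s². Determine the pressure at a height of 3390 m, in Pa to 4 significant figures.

P ≈ 65430 Pa

Scale height: H = RT/g = 287 × 261 / 9.81 = 7635.8 m.
Barometric formula: P = P₀ exp(−z/H).
z/H = 3390.0/7635.8 = 0.44396; exp(−0.44396) = 0.64149.
P = 102000 × 0.64149 = 65432 Pa.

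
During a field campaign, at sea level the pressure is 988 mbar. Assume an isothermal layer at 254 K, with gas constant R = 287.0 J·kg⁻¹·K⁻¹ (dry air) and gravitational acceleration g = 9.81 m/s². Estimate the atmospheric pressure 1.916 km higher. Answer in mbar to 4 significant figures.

Scale height: H = RT/g = 287.0 × 254 / 9.81 = 7431.0 m.
Barometric formula: P = P₀ exp(−z/H).
z/H = 1916.0/7431.0 = 0.25784; exp(−0.25784) = 0.77272.
P = 988 × 0.77272 = 763.45 mbar.

P ≈ 763.4 mbar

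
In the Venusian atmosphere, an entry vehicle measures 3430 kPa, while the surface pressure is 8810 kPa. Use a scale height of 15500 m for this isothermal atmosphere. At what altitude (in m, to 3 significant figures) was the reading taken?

z ≈ 14600 m

Invert the barometric formula: z = H ln(P₀/P).
P₀/P = 8810/3430 = 2.5685; ln(2.5685) = 0.94332.
z = 15500 × 0.94332 = 14621 m.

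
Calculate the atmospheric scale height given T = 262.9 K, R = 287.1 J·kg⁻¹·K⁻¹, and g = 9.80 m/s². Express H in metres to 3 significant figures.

The scale height of an isothermal atmosphere is H = RT/g.
H = 287.1 × 262.9 / 9.80 = 75479/9.80 = 7701.9 m.

H ≈ 7700 m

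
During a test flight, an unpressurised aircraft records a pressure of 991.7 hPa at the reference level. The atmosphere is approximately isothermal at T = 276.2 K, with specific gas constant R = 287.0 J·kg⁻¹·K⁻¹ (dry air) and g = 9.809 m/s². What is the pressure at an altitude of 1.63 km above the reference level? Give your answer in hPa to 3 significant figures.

P ≈ 811 hPa

Scale height: H = RT/g = 287.0 × 276.2 / 9.809 = 8081.3 m.
Barometric formula: P = P₀ exp(−z/H).
z/H = 1630.0/8081.3 = 0.20170; exp(−0.20170) = 0.81734.
P = 991.7 × 0.81734 = 810.56 hPa.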